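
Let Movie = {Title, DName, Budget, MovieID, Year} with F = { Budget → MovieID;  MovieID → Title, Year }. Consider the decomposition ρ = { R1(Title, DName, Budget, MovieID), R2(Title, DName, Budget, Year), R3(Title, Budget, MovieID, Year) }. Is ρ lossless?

Yes

Chase test. Columns are Title, DName, Budget, MovieID, Year; row i has aⱼ where attribute j ∈ Ri, else bᵢⱼ.
Initial tableau (one row per fragment):
  row 1: a1 a2 a3 a4 b15
  row 2: a1 a2 a3 b24 a5
  row 3: a1 b32 a3 a4 a5
Rows 1 and 2 agree on Budget; apply Budget→MovieID and equate their MovieID entries.
Rows 1 and 2 agree on MovieID; apply MovieID→Title, Year and equate their Title, Year entries.
Row 1 is now all distinguished symbols — the join is lossless.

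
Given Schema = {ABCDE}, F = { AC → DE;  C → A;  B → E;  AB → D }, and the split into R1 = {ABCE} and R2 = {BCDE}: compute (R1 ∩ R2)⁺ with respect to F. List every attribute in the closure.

R1 ∩ R2 = {BCE}.
C → A applies, adding A
AB → D applies, adding D
Closure: {ABCDE}.

ABCDE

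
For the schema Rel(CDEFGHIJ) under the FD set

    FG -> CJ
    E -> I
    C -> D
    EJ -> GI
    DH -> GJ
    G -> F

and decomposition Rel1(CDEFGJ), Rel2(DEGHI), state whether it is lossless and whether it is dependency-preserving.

lossless and dependency-preserving

Lossless test: (DEG)⁺ = {CDEFGIJ}, which contains all of one fragment — lossless.
Dependency preservation: EJ → GI; DH → GJ are not contained in any single fragment, but the restricted closure of each left-hand side across the fragments still reaches the right-hand side; the remaining FDs each lie inside some fragment. All dependencies are preserved.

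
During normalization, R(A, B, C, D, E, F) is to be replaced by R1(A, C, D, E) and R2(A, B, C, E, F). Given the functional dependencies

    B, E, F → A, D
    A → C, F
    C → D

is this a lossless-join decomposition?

Common attributes: R1 ∩ R2 = {A, C, E}.
Closure of {A, C, E}: A → C, F applies, adding F; C → D applies, adding D. So (A, C, E)⁺ = {A, C, D, E, F}.
This closure contains every attribute of R1, so R1 ∩ R2 → R1. The join is lossless.

Yes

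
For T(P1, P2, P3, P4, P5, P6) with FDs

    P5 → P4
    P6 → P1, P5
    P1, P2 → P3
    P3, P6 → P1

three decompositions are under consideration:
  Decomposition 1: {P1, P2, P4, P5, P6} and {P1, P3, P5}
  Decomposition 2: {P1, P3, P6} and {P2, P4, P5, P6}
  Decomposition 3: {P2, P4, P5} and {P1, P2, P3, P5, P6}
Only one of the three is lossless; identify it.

Decomposition 1: common = {P1, P5}, closure = {P1, P4, P5} → lossy.
Decomposition 2: common = {P6}, closure = {P1, P4, P5, P6} → lossy.
Decomposition 3: common = {P2, P5}, closure = {P2, P4, P5} → lossless.

Decomposition 3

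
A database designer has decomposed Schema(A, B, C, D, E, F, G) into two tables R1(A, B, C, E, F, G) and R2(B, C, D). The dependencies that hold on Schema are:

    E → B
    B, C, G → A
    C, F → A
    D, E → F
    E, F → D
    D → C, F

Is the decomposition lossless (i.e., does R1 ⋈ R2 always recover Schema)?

No

Common attributes: R1 ∩ R2 = {B, C}.
No dependency enlarges {B, C}, so (B, C)⁺ = {B, C}.
The closure contains neither all of R1 = {A, B, C, E, F, G} nor all of R2 = {B, C, D}, so the common attributes are not a superkey of either fragment. The join is lossy.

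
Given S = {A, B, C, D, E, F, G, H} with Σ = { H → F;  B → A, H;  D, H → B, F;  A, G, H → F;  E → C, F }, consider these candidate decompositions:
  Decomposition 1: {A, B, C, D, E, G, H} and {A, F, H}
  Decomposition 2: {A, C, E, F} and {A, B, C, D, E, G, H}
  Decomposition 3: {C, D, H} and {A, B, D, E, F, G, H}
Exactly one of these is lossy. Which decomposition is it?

Decomposition 1: common = {A, H}, closure = {A, F, H} → lossless.
Decomposition 2: common = {A, C, E}, closure = {A, C, E, F} → lossless.
Decomposition 3: common = {D, H}, closure = {A, B, D, F, H} → lossy.

Decomposition 3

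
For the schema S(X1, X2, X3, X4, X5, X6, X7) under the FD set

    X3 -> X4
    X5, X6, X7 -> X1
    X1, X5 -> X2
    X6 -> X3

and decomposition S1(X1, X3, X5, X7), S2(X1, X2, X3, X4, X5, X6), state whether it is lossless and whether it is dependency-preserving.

lossy and not dependency-preserving

Lossless test: (X1, X3, X5)⁺ = {X1, X2, X3, X4, X5}, which is a superkey of neither fragment — lossy.
Dependency preservation: the restricted closure of {X5, X6, X7} across the fragments never reaches {X1}, so X5, X6, X7 → X1 cannot be enforced without a join — not preserved.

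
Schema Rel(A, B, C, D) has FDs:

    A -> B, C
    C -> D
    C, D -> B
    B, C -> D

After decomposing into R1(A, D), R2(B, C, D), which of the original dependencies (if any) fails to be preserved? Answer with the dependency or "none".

Check A → B, C: no single fragment contains all of {A, B, C}, and the restricted closure of {A} across the fragments never reaches {B, C}.
C → D is preserved.
C, D → B is preserved.
B, C → D is preserved.

A -> B, C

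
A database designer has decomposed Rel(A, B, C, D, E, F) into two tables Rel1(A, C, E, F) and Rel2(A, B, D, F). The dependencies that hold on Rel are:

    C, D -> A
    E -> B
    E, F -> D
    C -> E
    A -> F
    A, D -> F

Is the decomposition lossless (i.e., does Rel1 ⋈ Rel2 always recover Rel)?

Common attributes: Rel1 ∩ Rel2 = {A, F}.
No dependency enlarges {A, F}, so (A, F)⁺ = {A, F}.
The closure contains neither all of Rel1 = {A, C, E, F} nor all of Rel2 = {A, B, D, F}, so the common attributes are not a superkey of either fragment. The join is lossy.

No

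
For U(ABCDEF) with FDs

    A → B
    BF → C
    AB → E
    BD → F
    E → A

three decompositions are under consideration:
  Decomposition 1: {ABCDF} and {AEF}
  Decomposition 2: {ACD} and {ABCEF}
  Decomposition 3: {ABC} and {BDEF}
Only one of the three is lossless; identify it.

Decomposition 1: common = {AF}, closure = {ABCEF} → lossless.
Decomposition 2: common = {AC}, closure = {ABCE} → lossy.
Decomposition 3: common = {B}, closure = {B} → lossy.

Decomposition 1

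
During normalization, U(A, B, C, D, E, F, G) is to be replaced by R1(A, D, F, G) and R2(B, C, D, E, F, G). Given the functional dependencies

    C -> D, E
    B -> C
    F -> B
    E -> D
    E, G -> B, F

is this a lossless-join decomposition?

Yes

Common attributes: R1 ∩ R2 = {D, F, G}.
Closure of {D, F, G}: F → B applies, adding B; B → C applies, adding C; C → D, E applies, adding E. So (D, F, G)⁺ = {B, C, D, E, F, G}.
This closure contains every attribute of R2, so R1 ∩ R2 → R2. The join is lossless.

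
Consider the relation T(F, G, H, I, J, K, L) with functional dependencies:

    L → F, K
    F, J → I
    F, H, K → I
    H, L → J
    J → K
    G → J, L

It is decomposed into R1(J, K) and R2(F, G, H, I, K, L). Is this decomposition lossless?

Common attributes: R1 ∩ R2 = {K}.
No dependency enlarges {K}, so (K)⁺ = {K}.
The closure contains neither all of R1 = {J, K} nor all of R2 = {F, G, H, I, K, L}, so the common attributes are not a superkey of either fragment. The join is lossy.

No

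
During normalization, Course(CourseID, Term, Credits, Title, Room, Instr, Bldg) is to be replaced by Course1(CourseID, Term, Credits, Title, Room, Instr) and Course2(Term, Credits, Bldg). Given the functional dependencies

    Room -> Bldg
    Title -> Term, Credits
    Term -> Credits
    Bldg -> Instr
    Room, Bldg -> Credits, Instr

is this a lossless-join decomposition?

No

Common attributes: Course1 ∩ Course2 = {Term, Credits}.
No dependency enlarges {Term, Credits}, so (Term, Credits)⁺ = {Term, Credits}.
The closure contains neither all of Course1 = {CourseID, Term, Credits, Title, Room, Instr} nor all of Course2 = {Term, Credits, Bldg}, so the common attributes are not a superkey of either fragment. The join is lossy.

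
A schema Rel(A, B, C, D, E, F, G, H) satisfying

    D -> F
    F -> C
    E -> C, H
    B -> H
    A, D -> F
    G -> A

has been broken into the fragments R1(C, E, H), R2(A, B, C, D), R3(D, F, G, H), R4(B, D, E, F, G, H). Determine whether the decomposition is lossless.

Chase test. Columns are A, B, C, D, E, F, G, H; row i has aⱼ where attribute j ∈ Ri, else bᵢⱼ.
Initial tableau (one row per fragment):
  row 1: b11 b12 a3 b14 a5 b16 b17 a8
  row 2: a1 a2 a3 a4 b25 b26 b27 b28
  row 3: b31 b32 b33 a4 b35 a6 a7 a8
  row 4: b41 a2 b43 a4 a5 a6 a7 a8
Rows 2 and 3 agree on D; apply D→F and equate their F entries.
Rows 2 and 3 agree on F; apply F→C and equate their C entries.
Rows 2 and 4 agree on F; apply F→C and equate their C entries.
Rows 2 and 4 agree on B; apply B→H and equate their H entries.
Rows 3 and 4 agree on G; apply G→A and equate their A entries.
No row becomes fully distinguished — the join is lossy.

No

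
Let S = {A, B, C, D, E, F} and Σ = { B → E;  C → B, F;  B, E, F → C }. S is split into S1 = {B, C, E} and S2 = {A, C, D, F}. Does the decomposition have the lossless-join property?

Yes

Common attributes: S1 ∩ S2 = {C}.
Closure of {C}: C → B, F applies, adding B, F; B → E applies, adding E. So (C)⁺ = {B, C, E, F}.
This closure contains every attribute of S1, so S1 ∩ S2 → S1. The join is lossless.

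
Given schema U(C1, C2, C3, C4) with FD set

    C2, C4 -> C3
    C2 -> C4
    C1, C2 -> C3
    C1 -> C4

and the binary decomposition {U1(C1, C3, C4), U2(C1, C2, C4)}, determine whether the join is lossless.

No

Common attributes: U1 ∩ U2 = {C1, C4}.
No dependency enlarges {C1, C4}, so (C1, C4)⁺ = {C1, C4}.
The closure contains neither all of U1 = {C1, C3, C4} nor all of U2 = {C1, C2, C4}, so the common attributes are not a superkey of either fragment. The join is lossy.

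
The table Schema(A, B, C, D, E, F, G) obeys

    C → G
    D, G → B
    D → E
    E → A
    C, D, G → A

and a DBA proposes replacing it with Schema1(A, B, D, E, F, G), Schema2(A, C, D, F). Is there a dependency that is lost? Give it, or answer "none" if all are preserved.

Check C → G: no single fragment contains all of {C, G}, and the restricted closure of {C} across the fragments never reaches {G}.
D, G → B is preserved.
D → E is preserved.
E → A is preserved.
C, D, G → A is preserved.

C → G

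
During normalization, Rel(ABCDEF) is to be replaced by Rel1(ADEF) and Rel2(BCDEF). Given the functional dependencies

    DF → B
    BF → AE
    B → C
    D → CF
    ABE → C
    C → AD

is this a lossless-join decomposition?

Common attributes: Rel1 ∩ Rel2 = {DEF}.
Closure of {DEF}: DF → B applies, adding B; BF → AE applies, adding A; B → C applies, adding C. So (DEF)⁺ = {ABCDEF}.
This closure contains every attribute of Rel1, so Rel1 ∩ Rel2 → Rel1. The join is lossless.

Yes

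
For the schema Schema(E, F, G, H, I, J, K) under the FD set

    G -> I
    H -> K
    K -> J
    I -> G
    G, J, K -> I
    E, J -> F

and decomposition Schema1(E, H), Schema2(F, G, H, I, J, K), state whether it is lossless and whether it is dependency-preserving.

lossy and not dependency-preserving

Lossless test: (H)⁺ = {H, J, K}, which is a superkey of neither fragment — lossy.
Dependency preservation: the restricted closure of {E, J} across the fragments never reaches {F}, so E, J → F cannot be enforced without a join — not preserved.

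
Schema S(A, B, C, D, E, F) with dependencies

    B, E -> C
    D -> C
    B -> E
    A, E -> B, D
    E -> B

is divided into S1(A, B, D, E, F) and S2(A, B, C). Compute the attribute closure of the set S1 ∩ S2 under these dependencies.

S1 ∩ S2 = {A, B}.
B → E applies, adding E
A, E → B, D applies, adding D
B, E → C applies, adding C
Closure: {A, B, C, D, E}.

A, B, C, D, E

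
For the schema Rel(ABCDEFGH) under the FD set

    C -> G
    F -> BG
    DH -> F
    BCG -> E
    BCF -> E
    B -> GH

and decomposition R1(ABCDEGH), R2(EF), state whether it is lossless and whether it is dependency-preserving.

lossy and not dependency-preserving

Lossless test: (E)⁺ = {E}, which is a superkey of neither fragment — lossy.
Dependency preservation: the restricted closure of {F} across the fragments never reaches {BG}, so F → BG cannot be enforced without a join — not preserved.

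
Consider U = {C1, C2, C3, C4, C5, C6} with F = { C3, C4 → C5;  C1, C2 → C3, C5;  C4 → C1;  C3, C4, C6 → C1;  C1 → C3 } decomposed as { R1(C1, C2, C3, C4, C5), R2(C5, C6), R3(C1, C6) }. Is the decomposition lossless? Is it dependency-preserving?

lossy but dependency-preserving

Lossless test (chase): Rows 1 and 3 agree on C1; apply C1→C3 and equate their C3 entries. No row becomes fully distinguished — the join is lossy.
Dependency preservation: C3, C4, C6 → C1 is not contained in any single fragment, but the restricted closure of its left-hand side across the fragments still reaches the right-hand side; the remaining FDs each lie inside some fragment. All dependencies are preserved.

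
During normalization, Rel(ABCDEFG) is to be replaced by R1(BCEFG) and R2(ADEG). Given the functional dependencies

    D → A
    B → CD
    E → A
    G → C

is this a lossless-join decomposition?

Common attributes: R1 ∩ R2 = {EG}.
Closure of {EG}: E → A applies, adding A; G → C applies, adding C. So (EG)⁺ = {ACEG}.
The closure contains neither all of R1 = {BCEFG} nor all of R2 = {ADEG}, so the common attributes are not a superkey of either fragment. The join is lossy.

No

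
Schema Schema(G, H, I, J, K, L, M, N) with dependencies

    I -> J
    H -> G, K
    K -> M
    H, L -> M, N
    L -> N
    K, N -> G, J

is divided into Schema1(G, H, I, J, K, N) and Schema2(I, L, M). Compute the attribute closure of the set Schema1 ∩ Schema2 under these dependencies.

I, J

Schema1 ∩ Schema2 = {I}.
I → J applies, adding J
Closure: {I, J}.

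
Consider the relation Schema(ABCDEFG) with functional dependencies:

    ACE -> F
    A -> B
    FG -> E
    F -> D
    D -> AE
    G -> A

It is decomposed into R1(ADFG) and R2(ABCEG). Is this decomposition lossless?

Common attributes: R1 ∩ R2 = {AG}.
Closure of {AG}: A → B applies, adding B. So (AG)⁺ = {ABG}.
The closure contains neither all of R1 = {ADFG} nor all of R2 = {ABCEG}, so the common attributes are not a superkey of either fragment. The join is lossy.

No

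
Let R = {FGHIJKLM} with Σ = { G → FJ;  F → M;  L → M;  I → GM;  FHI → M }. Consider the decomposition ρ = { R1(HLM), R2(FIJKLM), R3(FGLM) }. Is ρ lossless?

No

Chase test. Columns are FGHIJKLM; row i has aⱼ where attribute j ∈ Ri, else bᵢⱼ.
Initial tableau (one row per fragment):
  row 1: b11 b12 a3 b14 b15 b16 a7 a8
  row 2: a1 b22 b23 a4 a5 a6 a7 a8
  row 3: a1 a2 b33 b34 b35 b36 a7 a8
No row becomes fully distinguished — the join is lossy.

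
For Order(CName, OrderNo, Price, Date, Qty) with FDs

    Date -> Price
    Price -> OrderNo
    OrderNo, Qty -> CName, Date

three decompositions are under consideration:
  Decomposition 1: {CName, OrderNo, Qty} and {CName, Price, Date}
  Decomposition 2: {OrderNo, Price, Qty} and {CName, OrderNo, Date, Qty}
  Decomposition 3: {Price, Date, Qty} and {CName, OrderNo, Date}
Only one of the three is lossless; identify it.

Decomposition 1: common = {CName}, closure = {CName} → lossy.
Decomposition 2: common = {OrderNo, Qty}, closure = {CName, OrderNo, Price, Date, Qty} → lossless.
Decomposition 3: common = {Date}, closure = {OrderNo, Price, Date} → lossy.

Decomposition 2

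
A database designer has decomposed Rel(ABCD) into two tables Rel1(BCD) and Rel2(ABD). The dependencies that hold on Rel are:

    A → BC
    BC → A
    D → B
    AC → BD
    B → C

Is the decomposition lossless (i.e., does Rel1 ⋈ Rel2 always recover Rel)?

Common attributes: Rel1 ∩ Rel2 = {BD}.
Closure of {BD}: B → C applies, adding C; BC → A applies, adding A. So (BD)⁺ = {ABCD}.
This closure contains every attribute of Rel1, so Rel1 ∩ Rel2 → Rel1. The join is lossless.

Yes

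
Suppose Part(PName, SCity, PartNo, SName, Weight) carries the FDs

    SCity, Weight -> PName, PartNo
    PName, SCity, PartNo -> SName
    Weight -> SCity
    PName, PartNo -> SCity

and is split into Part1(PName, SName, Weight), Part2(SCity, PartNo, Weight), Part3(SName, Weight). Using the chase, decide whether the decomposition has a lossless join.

Yes

Chase test. Columns are PName, SCity, PartNo, SName, Weight; row i has aⱼ where attribute j ∈ Parti, else bᵢⱼ.
Initial tableau (one row per fragment):
  row 1: a1 b12 b13 a4 a5
  row 2: b21 a2 a3 b24 a5
  row 3: b31 b32 b33 a4 a5
Rows 1 and 2 agree on Weight; apply Weight→SCity and equate their SCity entries.
Rows 1 and 3 agree on Weight; apply Weight→SCity and equate their SCity entries.
Rows 1 and 2 agree on SCity, Weight; apply SCity, Weight→PName, PartNo and equate their PName, PartNo entries.
Rows 1 and 3 agree on SCity, Weight; apply SCity, Weight→PName, PartNo and equate their PName, PartNo entries.
Rows 1 and 2 agree on PName, SCity, PartNo; apply PName, SCity, PartNo→SName and equate their SName entries.
Row 1 is now all distinguished symbols — the join is lossless.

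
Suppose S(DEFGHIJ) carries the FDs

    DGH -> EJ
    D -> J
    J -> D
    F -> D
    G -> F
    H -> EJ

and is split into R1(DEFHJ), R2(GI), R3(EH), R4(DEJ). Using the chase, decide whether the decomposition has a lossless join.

Chase test. Columns are DEFGHIJ; row i has aⱼ where attribute j ∈ Ri, else bᵢⱼ.
Initial tableau (one row per fragment):
  row 1: a1 a2 a3 b14 a5 b16 a7
  row 2: b21 b22 b23 a4 b25 a6 b27
  row 3: b31 a2 b33 b34 a5 b36 b37
  row 4: a1 a2 b43 b44 b45 b46 a7
Rows 1 and 3 agree on H; apply H→EJ and equate their EJ entries.
Rows 1 and 3 agree on J; apply J→D and equate their D entries.
No row becomes fully distinguished — the join is lossy.

No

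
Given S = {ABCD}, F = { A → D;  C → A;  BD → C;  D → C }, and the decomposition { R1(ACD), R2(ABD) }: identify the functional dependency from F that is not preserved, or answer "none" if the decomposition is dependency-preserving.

A → D lies within R1.
C → A lies within R1.
BD → C: restricted closure across fragments reaches C.
D → C lies within R1.
Every dependency is enforceable on the fragments, so the decomposition is dependency-preserving.

none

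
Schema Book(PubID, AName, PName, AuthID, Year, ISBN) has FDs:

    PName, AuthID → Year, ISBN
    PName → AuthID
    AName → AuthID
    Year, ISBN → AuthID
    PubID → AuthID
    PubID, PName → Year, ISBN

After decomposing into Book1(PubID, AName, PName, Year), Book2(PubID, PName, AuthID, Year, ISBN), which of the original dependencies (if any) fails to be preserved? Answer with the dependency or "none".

AName → AuthID

Check AName → AuthID: no single fragment contains all of {AName, AuthID}, and the restricted closure of {AName} across the fragments never reaches {AuthID}.
PName, AuthID → Year, ISBN is preserved.
PName → AuthID is preserved.
Year, ISBN → AuthID is preserved.
PubID → AuthID is preserved.
PubID, PName → Year, ISBN is preserved.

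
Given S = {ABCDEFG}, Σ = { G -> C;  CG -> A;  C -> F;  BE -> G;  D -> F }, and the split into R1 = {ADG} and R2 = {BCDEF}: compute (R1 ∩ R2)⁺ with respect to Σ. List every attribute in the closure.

R1 ∩ R2 = {D}.
D → F applies, adding F
Closure: {DF}.

DF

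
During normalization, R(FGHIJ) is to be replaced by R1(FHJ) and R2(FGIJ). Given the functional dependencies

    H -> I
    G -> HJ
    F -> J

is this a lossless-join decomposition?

No

Common attributes: R1 ∩ R2 = {FJ}.
No dependency enlarges {FJ}, so (FJ)⁺ = {FJ}.
The closure contains neither all of R1 = {FHJ} nor all of R2 = {FGIJ}, so the common attributes are not a superkey of either fragment. The join is lossy.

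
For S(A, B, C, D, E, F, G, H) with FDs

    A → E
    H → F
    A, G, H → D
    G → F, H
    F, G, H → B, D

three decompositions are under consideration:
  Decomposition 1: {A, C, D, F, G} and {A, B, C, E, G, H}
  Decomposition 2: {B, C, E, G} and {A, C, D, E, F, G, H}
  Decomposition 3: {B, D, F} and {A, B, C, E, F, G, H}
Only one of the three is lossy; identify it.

Decomposition 3

Decomposition 1: common = {A, C, G}, closure = {A, B, C, D, E, F, G, H} → lossless.
Decomposition 2: common = {C, E, G}, closure = {B, C, D, E, F, G, H} → lossless.
Decomposition 3: common = {B, F}, closure = {B, F} → lossy.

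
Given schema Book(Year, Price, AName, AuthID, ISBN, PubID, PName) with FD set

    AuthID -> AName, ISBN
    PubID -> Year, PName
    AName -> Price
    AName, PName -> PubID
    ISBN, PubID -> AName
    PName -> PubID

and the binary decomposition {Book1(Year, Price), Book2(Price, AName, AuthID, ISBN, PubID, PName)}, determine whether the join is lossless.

Common attributes: Book1 ∩ Book2 = {Price}.
No dependency enlarges {Price}, so (Price)⁺ = {Price}.
The closure contains neither all of Book1 = {Year, Price} nor all of Book2 = {Price, AName, AuthID, ISBN, PubID, PName}, so the common attributes are not a superkey of either fragment. The join is lossy.

No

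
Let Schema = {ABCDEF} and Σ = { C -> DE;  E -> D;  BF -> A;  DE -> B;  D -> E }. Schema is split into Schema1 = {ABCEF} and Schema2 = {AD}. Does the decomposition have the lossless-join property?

Common attributes: Schema1 ∩ Schema2 = {A}.
No dependency enlarges {A}, so (A)⁺ = {A}.
The closure contains neither all of Schema1 = {ABCEF} nor all of Schema2 = {AD}, so the common attributes are not a superkey of either fragment. The join is lossy.

No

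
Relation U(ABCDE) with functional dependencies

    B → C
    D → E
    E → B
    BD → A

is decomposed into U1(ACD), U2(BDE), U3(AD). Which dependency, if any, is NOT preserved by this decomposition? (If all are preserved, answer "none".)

Check B → C: no single fragment contains all of {BC}, and the restricted closure of {B} across the fragments never reaches {C}.
D → E is preserved.
E → B is preserved.
BD → A is preserved.

B → C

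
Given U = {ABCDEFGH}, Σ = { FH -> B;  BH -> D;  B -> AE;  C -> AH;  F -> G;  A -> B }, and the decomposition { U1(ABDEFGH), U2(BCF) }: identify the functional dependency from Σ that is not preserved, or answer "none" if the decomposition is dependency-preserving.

C -> AH

Check C → AH: no single fragment contains all of {ACH}, and the restricted closure of {C} across the fragments never reaches {AH}.
FH → B is preserved.
BH → D is preserved.
B → AE is preserved.
F → G is preserved.
A → B is preserved.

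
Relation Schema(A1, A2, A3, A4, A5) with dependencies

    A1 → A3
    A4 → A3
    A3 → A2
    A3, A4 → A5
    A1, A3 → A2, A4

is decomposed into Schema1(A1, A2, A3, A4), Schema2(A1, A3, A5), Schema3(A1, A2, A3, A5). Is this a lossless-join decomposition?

Yes

Chase test. Columns are A1, A2, A3, A4, A5; row i has aⱼ where attribute j ∈ Schemai, else bᵢⱼ.
Initial tableau (one row per fragment):
  row 1: a1 a2 a3 a4 b15
  row 2: a1 b22 a3 b24 a5
  row 3: a1 a2 a3 b34 a5
Rows 1 and 2 agree on A3; apply A3→A2 and equate their A2 entries.
Rows 1 and 2 agree on A1, A3; apply A1, A3→A2, A4 and equate their A2, A4 entries.
Rows 1 and 3 agree on A1, A3; apply A1, A3→A2, A4 and equate their A2, A4 entries.
Rows 1 and 2 agree on A3, A4; apply A3, A4→A5 and equate their A5 entries.
Row 1 is now all distinguished symbols — the join is lossless.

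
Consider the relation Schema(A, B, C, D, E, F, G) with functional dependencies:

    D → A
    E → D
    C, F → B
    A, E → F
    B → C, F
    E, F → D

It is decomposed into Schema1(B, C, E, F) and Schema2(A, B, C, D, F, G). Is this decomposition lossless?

No

Common attributes: Schema1 ∩ Schema2 = {B, C, F}.
No dependency enlarges {B, C, F}, so (B, C, F)⁺ = {B, C, F}.
The closure contains neither all of Schema1 = {B, C, E, F} nor all of Schema2 = {A, B, C, D, F, G}, so the common attributes are not a superkey of either fragment. The join is lossy.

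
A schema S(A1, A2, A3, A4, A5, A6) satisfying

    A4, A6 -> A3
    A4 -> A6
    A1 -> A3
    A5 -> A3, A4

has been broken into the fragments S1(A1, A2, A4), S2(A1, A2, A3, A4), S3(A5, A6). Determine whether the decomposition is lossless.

Chase test. Columns are A1, A2, A3, A4, A5, A6; row i has aⱼ where attribute j ∈ Si, else bᵢⱼ.
Initial tableau (one row per fragment):
  row 1: a1 a2 b13 a4 b15 b16
  row 2: a1 a2 a3 a4 b25 b26
  row 3: b31 b32 b33 b34 a5 a6
Rows 1 and 2 agree on A4; apply A4→A6 and equate their A6 entries.
Rows 1 and 2 agree on A1; apply A1→A3 and equate their A3 entries.
No row becomes fully distinguished — the join is lossy.

No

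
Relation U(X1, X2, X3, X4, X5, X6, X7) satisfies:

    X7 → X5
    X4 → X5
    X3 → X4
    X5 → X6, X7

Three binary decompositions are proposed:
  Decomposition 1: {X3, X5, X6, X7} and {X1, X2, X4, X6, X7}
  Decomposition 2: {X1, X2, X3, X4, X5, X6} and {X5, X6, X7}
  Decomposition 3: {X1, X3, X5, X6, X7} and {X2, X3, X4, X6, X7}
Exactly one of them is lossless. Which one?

Decomposition 1: common = {X6, X7}, closure = {X5, X6, X7} → lossy.
Decomposition 2: common = {X5, X6}, closure = {X5, X6, X7} → lossless.
Decomposition 3: common = {X3, X6, X7}, closure = {X3, X4, X5, X6, X7} → lossy.

Decomposition 2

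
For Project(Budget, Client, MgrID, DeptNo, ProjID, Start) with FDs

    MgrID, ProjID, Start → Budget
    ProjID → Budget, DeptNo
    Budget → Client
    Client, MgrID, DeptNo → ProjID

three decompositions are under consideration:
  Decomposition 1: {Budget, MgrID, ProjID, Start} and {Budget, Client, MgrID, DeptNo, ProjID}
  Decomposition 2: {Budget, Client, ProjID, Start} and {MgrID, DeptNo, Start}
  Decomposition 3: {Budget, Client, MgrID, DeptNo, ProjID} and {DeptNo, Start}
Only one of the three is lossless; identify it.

Decomposition 1

Decomposition 1: common = {Budget, MgrID, ProjID}, closure = {Budget, Client, MgrID, DeptNo, ProjID} → lossless.
Decomposition 2: common = {Start}, closure = {Start} → lossy.
Decomposition 3: common = {DeptNo}, closure = {DeptNo} → lossy.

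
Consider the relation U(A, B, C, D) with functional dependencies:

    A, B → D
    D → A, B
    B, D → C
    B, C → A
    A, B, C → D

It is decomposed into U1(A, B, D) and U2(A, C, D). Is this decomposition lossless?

Yes

Common attributes: U1 ∩ U2 = {A, D}.
Closure of {A, D}: D → A, B applies, adding B; B, D → C applies, adding C. So (A, D)⁺ = {A, B, C, D}.
This closure contains every attribute of U1, so U1 ∩ U2 → U1. The join is lossless.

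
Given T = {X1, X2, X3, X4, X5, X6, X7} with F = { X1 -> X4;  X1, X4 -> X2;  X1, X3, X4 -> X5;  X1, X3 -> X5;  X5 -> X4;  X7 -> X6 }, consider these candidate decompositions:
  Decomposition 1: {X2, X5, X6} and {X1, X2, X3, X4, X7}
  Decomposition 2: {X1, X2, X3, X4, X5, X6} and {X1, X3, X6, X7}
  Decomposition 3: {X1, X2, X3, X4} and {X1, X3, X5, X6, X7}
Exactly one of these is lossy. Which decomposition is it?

Decomposition 1

Decomposition 1: common = {X2}, closure = {X2} → lossy.
Decomposition 2: common = {X1, X3, X6}, closure = {X1, X2, X3, X4, X5, X6} → lossless.
Decomposition 3: common = {X1, X3}, closure = {X1, X2, X3, X4, X5} → lossless.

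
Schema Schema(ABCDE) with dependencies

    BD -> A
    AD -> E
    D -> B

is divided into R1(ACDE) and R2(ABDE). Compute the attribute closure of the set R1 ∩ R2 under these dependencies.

R1 ∩ R2 = {ADE}.
D → B applies, adding B
Closure: {ABDE}.

ABDE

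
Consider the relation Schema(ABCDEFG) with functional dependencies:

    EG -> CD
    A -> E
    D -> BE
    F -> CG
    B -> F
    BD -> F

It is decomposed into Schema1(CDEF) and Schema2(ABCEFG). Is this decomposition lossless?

Common attributes: Schema1 ∩ Schema2 = {CEF}.
Closure of {CEF}: F → CG applies, adding G; EG → CD applies, adding D; D → BE applies, adding B. So (CEF)⁺ = {BCDEFG}.
This closure contains every attribute of Schema1, so Schema1 ∩ Schema2 → Schema1. The join is lossless.

Yes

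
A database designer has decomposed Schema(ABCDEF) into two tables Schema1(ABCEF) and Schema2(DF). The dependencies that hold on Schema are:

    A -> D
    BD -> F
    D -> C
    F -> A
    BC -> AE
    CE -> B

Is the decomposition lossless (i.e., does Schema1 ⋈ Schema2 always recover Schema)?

Yes

Common attributes: Schema1 ∩ Schema2 = {F}.
Closure of {F}: F → A applies, adding A; A → D applies, adding D; D → C applies, adding C. So (F)⁺ = {ACDF}.
This closure contains every attribute of Schema2, so Schema1 ∩ Schema2 → Schema2. The join is lossless.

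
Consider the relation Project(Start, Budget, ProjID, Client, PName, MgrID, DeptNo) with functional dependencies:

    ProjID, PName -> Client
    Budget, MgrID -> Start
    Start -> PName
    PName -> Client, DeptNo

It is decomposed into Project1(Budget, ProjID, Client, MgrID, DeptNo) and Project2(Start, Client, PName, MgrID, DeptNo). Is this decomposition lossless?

No

Common attributes: Project1 ∩ Project2 = {Client, MgrID, DeptNo}.
No dependency enlarges {Client, MgrID, DeptNo}, so (Client, MgrID, DeptNo)⁺ = {Client, MgrID, DeptNo}.
The closure contains neither all of Project1 = {Budget, ProjID, Client, MgrID, DeptNo} nor all of Project2 = {Start, Client, PName, MgrID, DeptNo}, so the common attributes are not a superkey of either fragment. The join is lossy.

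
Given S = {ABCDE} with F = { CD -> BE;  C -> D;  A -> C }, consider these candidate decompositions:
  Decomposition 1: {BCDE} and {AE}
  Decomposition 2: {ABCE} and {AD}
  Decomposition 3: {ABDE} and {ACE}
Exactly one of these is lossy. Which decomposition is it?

Decomposition 1

Decomposition 1: common = {E}, closure = {E} → lossy.
Decomposition 2: common = {A}, closure = {ABCDE} → lossless.
Decomposition 3: common = {AE}, closure = {ABCDE} → lossless.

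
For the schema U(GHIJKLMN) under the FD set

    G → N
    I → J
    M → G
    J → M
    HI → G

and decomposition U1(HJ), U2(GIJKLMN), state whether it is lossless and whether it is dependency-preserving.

lossy but dependency-preserving

Lossless test: (J)⁺ = {GJMN}, which is a superkey of neither fragment — lossy.
Dependency preservation: HI → G is not contained in any single fragment, but the restricted closure of its left-hand side across the fragments still reaches the right-hand side; the remaining FDs each lie inside some fragment. All dependencies are preserved.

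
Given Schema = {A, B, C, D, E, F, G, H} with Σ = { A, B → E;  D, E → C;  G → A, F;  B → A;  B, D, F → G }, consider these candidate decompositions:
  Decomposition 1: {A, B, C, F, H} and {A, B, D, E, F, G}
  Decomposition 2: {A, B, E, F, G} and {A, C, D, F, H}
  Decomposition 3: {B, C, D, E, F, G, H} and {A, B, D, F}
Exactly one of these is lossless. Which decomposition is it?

Decomposition 3

Decomposition 1: common = {A, B, F}, closure = {A, B, E, F} → lossy.
Decomposition 2: common = {A, F}, closure = {A, F} → lossy.
Decomposition 3: common = {B, D, F}, closure = {A, B, C, D, E, F, G} → lossless.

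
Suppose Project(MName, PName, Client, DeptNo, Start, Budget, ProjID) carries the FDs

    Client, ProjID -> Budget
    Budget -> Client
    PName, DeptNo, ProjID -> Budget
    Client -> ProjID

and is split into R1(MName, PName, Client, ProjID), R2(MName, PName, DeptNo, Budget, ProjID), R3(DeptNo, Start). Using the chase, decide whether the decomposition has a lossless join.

No

Chase test. Columns are MName, PName, Client, DeptNo, Start, Budget, ProjID; row i has aⱼ where attribute j ∈ Ri, else bᵢⱼ.
Initial tableau (one row per fragment):
  row 1: a1 a2 a3 b14 b15 b16 a7
  row 2: a1 a2 b23 a4 b25 a6 a7
  row 3: b31 b32 b33 a4 a5 b36 b37
No row becomes fully distinguished — the join is lossy.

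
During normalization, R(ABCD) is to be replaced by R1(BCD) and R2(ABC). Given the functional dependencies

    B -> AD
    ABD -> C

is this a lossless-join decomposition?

Common attributes: R1 ∩ R2 = {BC}.
Closure of {BC}: B → AD applies, adding AD. So (BC)⁺ = {ABCD}.
This closure contains every attribute of R1, so R1 ∩ R2 → R1. The join is lossless.

Yes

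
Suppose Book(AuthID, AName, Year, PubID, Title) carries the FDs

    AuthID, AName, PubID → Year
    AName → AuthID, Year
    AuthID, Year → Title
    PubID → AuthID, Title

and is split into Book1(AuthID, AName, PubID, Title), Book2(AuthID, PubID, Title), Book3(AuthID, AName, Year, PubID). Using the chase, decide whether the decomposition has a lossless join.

Yes

Chase test. Columns are AuthID, AName, Year, PubID, Title; row i has aⱼ where attribute j ∈ Booki, else bᵢⱼ.
Initial tableau (one row per fragment):
  row 1: a1 a2 b13 a4 a5
  row 2: a1 b22 b23 a4 a5
  row 3: a1 a2 a3 a4 b35
Rows 1 and 3 agree on AuthID, AName, PubID; apply AuthID, AName, PubID→Year and equate their Year entries.
Rows 1 and 3 agree on AuthID, Year; apply AuthID, Year→Title and equate their Title entries.
Row 1 is now all distinguished symbols — the join is lossless.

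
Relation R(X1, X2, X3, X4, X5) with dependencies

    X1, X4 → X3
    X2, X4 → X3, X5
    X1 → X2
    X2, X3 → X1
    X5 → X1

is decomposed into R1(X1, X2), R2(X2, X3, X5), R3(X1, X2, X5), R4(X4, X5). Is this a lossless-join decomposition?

Chase test. Columns are X1, X2, X3, X4, X5; row i has aⱼ where attribute j ∈ Ri, else bᵢⱼ.
Initial tableau (one row per fragment):
  row 1: a1 a2 b13 b14 b15
  row 2: b21 a2 a3 b24 a5
  row 3: a1 a2 b33 b34 a5
  row 4: b41 b42 b43 a4 a5
Rows 2 and 3 agree on X5; apply X5→X1 and equate their X1 entries.
Rows 2 and 4 agree on X5; apply X5→X1 and equate their X1 entries.
Rows 1 and 4 agree on X1; apply X1→X2 and equate their X2 entries.
No row becomes fully distinguished — the join is lossy.

No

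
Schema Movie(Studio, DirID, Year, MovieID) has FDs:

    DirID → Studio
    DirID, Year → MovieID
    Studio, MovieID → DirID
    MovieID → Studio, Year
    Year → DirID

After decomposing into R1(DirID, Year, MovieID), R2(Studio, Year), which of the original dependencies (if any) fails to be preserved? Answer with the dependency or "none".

DirID → Studio

Check DirID → Studio: no single fragment contains all of {Studio, DirID}, and the restricted closure of {DirID} across the fragments never reaches {Studio}.
DirID, Year → MovieID is preserved.
Studio, MovieID → DirID is preserved.
MovieID → Studio, Year is preserved.
Year → DirID is preserved.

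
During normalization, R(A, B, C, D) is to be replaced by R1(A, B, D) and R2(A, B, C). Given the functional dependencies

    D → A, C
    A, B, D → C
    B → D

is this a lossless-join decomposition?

Common attributes: R1 ∩ R2 = {A, B}.
Closure of {A, B}: B → D applies, adding D; D → A, C applies, adding C. So (A, B)⁺ = {A, B, C, D}.
This closure contains every attribute of R1, so R1 ∩ R2 → R1. The join is lossless.

Yes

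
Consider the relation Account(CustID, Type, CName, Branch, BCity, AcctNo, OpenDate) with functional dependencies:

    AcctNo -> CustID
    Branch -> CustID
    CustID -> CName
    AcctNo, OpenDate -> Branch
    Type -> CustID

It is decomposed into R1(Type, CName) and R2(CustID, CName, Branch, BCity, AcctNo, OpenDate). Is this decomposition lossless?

Common attributes: R1 ∩ R2 = {CName}.
No dependency enlarges {CName}, so (CName)⁺ = {CName}.
The closure contains neither all of R1 = {Type, CName} nor all of R2 = {CustID, CName, Branch, BCity, AcctNo, OpenDate}, so the common attributes are not a superkey of either fragment. The join is lossy.

No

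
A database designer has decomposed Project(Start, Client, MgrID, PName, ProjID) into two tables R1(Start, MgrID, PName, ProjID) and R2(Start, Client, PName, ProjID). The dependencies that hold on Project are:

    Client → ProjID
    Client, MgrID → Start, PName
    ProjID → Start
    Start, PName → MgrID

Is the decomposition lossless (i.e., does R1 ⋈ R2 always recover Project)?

Yes

Common attributes: R1 ∩ R2 = {Start, PName, ProjID}.
Closure of {Start, PName, ProjID}: Start, PName → MgrID applies, adding MgrID. So (Start, PName, ProjID)⁺ = {Start, MgrID, PName, ProjID}.
This closure contains every attribute of R1, so R1 ∩ R2 → R1. The join is lossless.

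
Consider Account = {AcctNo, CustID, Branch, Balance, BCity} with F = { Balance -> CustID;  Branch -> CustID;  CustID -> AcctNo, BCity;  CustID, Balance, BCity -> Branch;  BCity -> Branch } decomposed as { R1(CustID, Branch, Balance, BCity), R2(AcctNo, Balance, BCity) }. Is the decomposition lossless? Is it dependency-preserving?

Lossless test: (Balance, BCity)⁺ = {AcctNo, CustID, Branch, Balance, BCity}, which contains all of one fragment — lossless.
Dependency preservation: CustID → AcctNo, BCity is not contained in any single fragment, but the restricted closure of its left-hand side across the fragments still reaches the right-hand side; the remaining FDs each lie inside some fragment. All dependencies are preserved.

lossless and dependency-preserving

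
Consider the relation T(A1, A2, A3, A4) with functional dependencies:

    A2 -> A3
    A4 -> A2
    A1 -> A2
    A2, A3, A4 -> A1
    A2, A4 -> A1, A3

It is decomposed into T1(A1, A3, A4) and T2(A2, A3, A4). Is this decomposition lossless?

Common attributes: T1 ∩ T2 = {A3, A4}.
Closure of {A3, A4}: A4 → A2 applies, adding A2; A2, A3, A4 → A1 applies, adding A1. So (A3, A4)⁺ = {A1, A2, A3, A4}.
This closure contains every attribute of T1, so T1 ∩ T2 → T1. The join is lossless.

Yes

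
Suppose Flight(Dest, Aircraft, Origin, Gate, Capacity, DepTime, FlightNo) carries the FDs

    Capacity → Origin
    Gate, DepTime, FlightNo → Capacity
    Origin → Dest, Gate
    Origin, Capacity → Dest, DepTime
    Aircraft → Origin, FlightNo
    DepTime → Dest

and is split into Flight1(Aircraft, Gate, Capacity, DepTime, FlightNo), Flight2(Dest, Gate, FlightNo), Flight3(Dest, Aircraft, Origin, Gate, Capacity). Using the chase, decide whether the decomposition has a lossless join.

Chase test. Columns are Dest, Aircraft, Origin, Gate, Capacity, DepTime, FlightNo; row i has aⱼ where attribute j ∈ Flighti, else bᵢⱼ.
Initial tableau (one row per fragment):
  row 1: b11 a2 b13 a4 a5 a6 a7
  row 2: a1 b22 b23 a4 b25 b26 a7
  row 3: a1 a2 a3 a4 a5 b36 b37
Rows 1 and 3 agree on Capacity; apply Capacity→Origin and equate their Origin entries.
Rows 1 and 3 agree on Origin; apply Origin→Dest, Gate and equate their Dest, Gate entries.
Rows 1 and 3 agree on Origin, Capacity; apply Origin, Capacity→Dest, DepTime and equate their Dest, DepTime entries.
Rows 1 and 3 agree on Aircraft; apply Aircraft→Origin, FlightNo and equate their Origin, FlightNo entries.
Row 1 is now all distinguished symbols — the join is lossless.

Yes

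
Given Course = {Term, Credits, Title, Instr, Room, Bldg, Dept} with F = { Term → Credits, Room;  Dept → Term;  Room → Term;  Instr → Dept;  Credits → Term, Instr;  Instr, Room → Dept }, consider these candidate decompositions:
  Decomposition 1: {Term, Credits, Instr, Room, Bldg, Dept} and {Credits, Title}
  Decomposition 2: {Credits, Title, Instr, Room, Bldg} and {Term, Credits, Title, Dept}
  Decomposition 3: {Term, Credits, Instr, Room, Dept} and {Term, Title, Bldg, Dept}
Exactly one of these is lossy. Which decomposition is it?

Decomposition 1: common = {Credits}, closure = {Term, Credits, Instr, Room, Dept} → lossy.
Decomposition 2: common = {Credits, Title}, closure = {Term, Credits, Title, Instr, Room, Dept} → lossless.
Decomposition 3: common = {Term, Dept}, closure = {Term, Credits, Instr, Room, Dept} → lossless.

Decomposition 1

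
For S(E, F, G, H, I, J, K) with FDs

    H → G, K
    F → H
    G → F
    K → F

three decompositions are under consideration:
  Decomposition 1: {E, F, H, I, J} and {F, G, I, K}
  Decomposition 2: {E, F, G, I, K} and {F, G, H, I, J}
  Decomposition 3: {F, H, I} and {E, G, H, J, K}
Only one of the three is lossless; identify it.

Decomposition 1: common = {F, I}, closure = {F, G, H, I, K} → lossless.
Decomposition 2: common = {F, G, I}, closure = {F, G, H, I, K} → lossy.
Decomposition 3: common = {H}, closure = {F, G, H, K} → lossy.

Decomposition 1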